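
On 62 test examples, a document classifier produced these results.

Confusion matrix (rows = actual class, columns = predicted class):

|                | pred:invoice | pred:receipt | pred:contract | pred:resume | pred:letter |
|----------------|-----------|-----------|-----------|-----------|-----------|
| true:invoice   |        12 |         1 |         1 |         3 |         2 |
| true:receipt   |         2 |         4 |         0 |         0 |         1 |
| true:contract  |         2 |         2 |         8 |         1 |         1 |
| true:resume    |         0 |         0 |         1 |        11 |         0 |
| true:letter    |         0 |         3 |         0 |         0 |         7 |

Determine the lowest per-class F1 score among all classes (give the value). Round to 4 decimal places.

0.4706

Per-class F1 score (2·TP/(2·TP+FP+FN)):
  invoice: TP=12, FP=2+2+0+0=4, FN=1+1+3+2=7 → 24/35 = 0.68571
  receipt: TP=4, FP=1+2+0+3=6, FN=2+0+0+1=3 → 8/17 = 0.47059
  contract: TP=8, FP=1+0+1+0=2, FN=2+2+1+1=6 → 16/24 = 0.66667
  resume: TP=11, FP=3+0+1+0=4, FN=0+0+1+0=1 → 22/27 = 0.81481
  letter: TP=7, FP=2+1+1+0=4, FN=0+3+0+0=3 → 14/21 = 0.66667
Lowest is class 'receipt' with F1 score = 0.4706.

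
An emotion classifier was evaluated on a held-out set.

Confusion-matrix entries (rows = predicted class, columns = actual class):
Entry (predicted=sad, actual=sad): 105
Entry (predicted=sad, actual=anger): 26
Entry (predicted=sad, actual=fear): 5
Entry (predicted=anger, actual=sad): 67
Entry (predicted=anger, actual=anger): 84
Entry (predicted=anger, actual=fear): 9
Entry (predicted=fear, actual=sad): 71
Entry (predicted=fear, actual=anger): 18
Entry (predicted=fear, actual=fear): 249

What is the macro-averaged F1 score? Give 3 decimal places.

0.655

Per-class F1 score (2·TP/(2·TP+FP+FN)):
  sad: TP=105, FP=26+5=31, FN=67+71=138 → 210/379 = 0.5541
  anger: TP=84, FP=67+9=76, FN=26+18=44 → 168/288 = 0.5833
  fear: TP=249, FP=71+18=89, FN=5+9=14 → 498/601 = 0.8286
Macro-F1 score = mean = (0.5541 + 0.5833 + 0.8286) / 3 = 0.655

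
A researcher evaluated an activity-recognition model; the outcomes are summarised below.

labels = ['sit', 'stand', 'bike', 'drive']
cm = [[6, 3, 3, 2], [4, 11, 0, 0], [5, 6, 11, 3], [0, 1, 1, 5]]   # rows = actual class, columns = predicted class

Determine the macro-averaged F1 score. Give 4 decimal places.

Per-class F1 score (2·TP/(2·TP+FP+FN)):
  sit: TP=6, FP=4+5+0=9, FN=3+3+2=8 → 12/29 = 0.41379
  stand: TP=11, FP=3+6+1=10, FN=4+0+0=4 → 22/36 = 0.61111
  bike: TP=11, FP=3+0+1=4, FN=5+6+3=14 → 22/40 = 0.55000
  drive: TP=5, FP=2+0+3=5, FN=0+1+1=2 → 10/17 = 0.58824
Macro-F1 score = mean = (0.41379 + 0.61111 + 0.55000 + 0.58824) / 4 = 0.5408

0.5408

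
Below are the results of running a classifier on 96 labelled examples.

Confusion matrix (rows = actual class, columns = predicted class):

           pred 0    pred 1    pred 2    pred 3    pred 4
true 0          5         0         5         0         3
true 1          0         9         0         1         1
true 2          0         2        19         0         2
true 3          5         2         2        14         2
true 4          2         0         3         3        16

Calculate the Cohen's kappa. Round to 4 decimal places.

0.5615

Observed agreement pₒ = trace/N = 63/96 = 0.65625
Expected agreement pₑ = Σ (rowᵢ·colᵢ)/N² = (13·12 + 11·13 + 23·29 + 25·18 + 24·24)/96² = 0.21615
κ = (pₒ − pₑ)/(1 − pₑ) = (0.65625 − 0.21615)/(1 − 0.21615) = 0.5615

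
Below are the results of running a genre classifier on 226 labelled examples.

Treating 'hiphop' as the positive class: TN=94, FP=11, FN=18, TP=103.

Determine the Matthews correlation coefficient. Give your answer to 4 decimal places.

MCC = (TP·TN − FP·FN) / √((TP+FP)(TP+FN)(TN+FP)(TN+FN))
Numerator = 103·94 − 11·18 = 9484
Denominator = √(114·121·105·112) = √162217440 = 12736.4610
MCC = 9484 / 12736.4610 = 0.7446

0.7446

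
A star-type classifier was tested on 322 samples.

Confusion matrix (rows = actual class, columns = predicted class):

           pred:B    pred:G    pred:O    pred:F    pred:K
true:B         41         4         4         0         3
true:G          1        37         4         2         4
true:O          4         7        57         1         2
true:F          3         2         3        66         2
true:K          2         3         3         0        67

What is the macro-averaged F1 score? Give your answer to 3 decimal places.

Per-class F1 score (2·TP/(2·TP+FP+FN)):
  B: TP=41, FP=1+4+3+2=10, FN=4+4+0+3=11 → 82/103 = 0.7961
  G: TP=37, FP=4+7+2+3=16, FN=1+4+2+4=11 → 74/101 = 0.7327
  O: TP=57, FP=4+4+3+3=14, FN=4+7+1+2=14 → 114/142 = 0.8028
  F: TP=66, FP=0+2+1+0=3, FN=3+2+3+2=10 → 132/145 = 0.9103
  K: TP=67, FP=3+4+2+2=11, FN=2+3+3+0=8 → 134/153 = 0.8758
Macro-F1 score = mean = (0.7961 + 0.7327 + 0.8028 + 0.9103 + 0.8758) / 5 = 0.824

0.824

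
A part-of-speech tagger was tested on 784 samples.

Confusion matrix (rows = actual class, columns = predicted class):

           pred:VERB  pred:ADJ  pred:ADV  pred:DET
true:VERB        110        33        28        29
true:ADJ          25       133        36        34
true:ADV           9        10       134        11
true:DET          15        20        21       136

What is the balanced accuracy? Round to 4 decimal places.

Balanced accuracy = mean of per-class recall.
  VERB: recall = 110/200 = 0.55000
  ADJ: recall = 133/228 = 0.58333
  ADV: recall = 134/164 = 0.81707
  DET: recall = 136/192 = 0.70833
Mean = (0.55000 + 0.58333 + 0.81707 + 0.70833) / 4 = 0.6647

0.6647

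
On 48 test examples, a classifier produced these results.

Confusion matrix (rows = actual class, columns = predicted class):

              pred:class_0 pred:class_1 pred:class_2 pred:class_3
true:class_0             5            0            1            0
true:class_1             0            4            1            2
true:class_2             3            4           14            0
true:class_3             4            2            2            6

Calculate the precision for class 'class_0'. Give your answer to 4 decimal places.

0.4167

Treat 'class_0' as positive and all other classes as negative.
precision = TP/(TP+FP).
class_0: TP=5, FP=0+3+4=7 → 5/12 = 0.41667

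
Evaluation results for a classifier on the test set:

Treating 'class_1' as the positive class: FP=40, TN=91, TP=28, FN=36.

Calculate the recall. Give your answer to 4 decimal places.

0.4375

Recall = TP/(TP+FN) = 28/(28+36) = 28/64 = 0.4375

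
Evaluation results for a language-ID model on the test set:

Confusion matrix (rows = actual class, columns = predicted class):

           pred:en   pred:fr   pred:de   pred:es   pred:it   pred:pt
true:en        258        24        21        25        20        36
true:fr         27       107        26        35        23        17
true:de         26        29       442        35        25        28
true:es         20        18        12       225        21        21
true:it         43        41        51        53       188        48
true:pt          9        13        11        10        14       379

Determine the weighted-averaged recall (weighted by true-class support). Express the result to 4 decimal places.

0.6716

Per-class recall (TP/(TP+FN)):
  en: TP=258, FN=24+21+25+20+36=126 → 258/384 = 0.67188
  fr: TP=107, FN=27+26+35+23+17=128 → 107/235 = 0.45532
  de: TP=442, FN=26+29+35+25+28=143 → 442/585 = 0.75556
  es: TP=225, FN=20+18+12+21+21=92 → 225/317 = 0.70978
  it: TP=188, FN=43+41+51+53+48=236 → 188/424 = 0.44340
  pt: TP=379, FN=9+13+11+10+14=57 → 379/436 = 0.86927
Weighted-recall = Σ (supportᵢ/N)·recallᵢ with N=2381: (384/2381)·0.67188 + (235/2381)·0.45532 + (585/2381)·0.75556 + (317/2381)·0.70978 + (424/2381)·0.44340 + (436/2381)·0.86927 = 0.6716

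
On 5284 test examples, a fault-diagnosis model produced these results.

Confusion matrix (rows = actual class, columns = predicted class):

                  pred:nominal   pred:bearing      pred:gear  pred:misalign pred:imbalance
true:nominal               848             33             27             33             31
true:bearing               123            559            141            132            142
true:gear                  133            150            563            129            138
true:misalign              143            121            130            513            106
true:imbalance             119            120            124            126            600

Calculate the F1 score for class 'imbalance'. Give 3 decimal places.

Treat 'imbalance' as positive and all other classes as negative.
F1 score = 2·TP/(2·TP+FP+FN).
imbalance: TP=600, FP=31+142+138+106=417, FN=119+120+124+126=489 → 1200/2106 = 0.5698

0.570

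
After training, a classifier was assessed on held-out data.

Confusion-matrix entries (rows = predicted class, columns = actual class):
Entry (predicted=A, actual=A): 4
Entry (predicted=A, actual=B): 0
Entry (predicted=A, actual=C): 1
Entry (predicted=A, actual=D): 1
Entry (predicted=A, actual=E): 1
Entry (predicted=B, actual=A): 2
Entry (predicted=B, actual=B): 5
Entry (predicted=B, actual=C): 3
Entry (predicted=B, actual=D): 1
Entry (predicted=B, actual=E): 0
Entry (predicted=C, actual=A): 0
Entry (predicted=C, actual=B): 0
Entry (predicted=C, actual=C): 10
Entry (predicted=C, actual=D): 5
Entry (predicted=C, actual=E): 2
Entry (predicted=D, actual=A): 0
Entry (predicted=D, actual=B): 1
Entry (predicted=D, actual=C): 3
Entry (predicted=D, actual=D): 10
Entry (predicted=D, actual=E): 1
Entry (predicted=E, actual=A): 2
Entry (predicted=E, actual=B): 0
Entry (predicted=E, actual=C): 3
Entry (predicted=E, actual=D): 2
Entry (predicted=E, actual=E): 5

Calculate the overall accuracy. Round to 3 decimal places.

Accuracy = trace / total = (4+5+10+10+5=34) / 62 = 34/62 = 0.548

0.548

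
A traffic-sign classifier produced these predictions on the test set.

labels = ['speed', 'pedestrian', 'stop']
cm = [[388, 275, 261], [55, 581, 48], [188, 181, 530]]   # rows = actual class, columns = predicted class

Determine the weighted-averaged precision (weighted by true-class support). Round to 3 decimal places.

0.606

Per-class precision (TP/(TP+FP)):
  speed: TP=388, FP=55+188=243 → 388/631 = 0.6149
  pedestrian: TP=581, FP=275+181=456 → 581/1037 = 0.5603
  stop: TP=530, FP=261+48=309 → 530/839 = 0.6317
Weighted-precision = Σ (supportᵢ/N)·precisionᵢ with N=2507: (924/2507)·0.6149 + (684/2507)·0.5603 + (899/2507)·0.6317 = 0.606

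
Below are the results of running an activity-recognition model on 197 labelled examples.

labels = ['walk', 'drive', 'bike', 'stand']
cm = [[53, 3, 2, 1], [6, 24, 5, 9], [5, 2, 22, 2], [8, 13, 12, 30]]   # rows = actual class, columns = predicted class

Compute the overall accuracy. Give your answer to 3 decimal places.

0.655

Accuracy = trace / total = (53+24+22+30=129) / 197 = 129/197 = 0.655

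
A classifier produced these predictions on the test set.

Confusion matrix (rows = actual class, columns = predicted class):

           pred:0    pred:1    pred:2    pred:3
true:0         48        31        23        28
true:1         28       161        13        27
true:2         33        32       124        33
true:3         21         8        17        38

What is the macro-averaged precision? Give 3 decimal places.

0.516

Per-class precision (TP/(TP+FP)):
  0: TP=48, FP=28+33+21=82 → 48/130 = 0.3692
  1: TP=161, FP=31+32+8=71 → 161/232 = 0.6940
  2: TP=124, FP=23+13+17=53 → 124/177 = 0.7006
  3: TP=38, FP=28+27+33=88 → 38/126 = 0.3016
Macro-precision = mean = (0.3692 + 0.6940 + 0.7006 + 0.3016) / 4 = 0.516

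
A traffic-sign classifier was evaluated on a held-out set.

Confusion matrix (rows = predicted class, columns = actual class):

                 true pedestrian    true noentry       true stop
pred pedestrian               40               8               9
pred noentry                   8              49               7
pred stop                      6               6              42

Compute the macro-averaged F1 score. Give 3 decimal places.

0.747

Per-class F1 score (2·TP/(2·TP+FP+FN)):
  pedestrian: TP=40, FP=8+9=17, FN=8+6=14 → 80/111 = 0.7207
  noentry: TP=49, FP=8+7=15, FN=8+6=14 → 98/127 = 0.7717
  stop: TP=42, FP=6+6=12, FN=9+7=16 → 84/112 = 0.7500
Macro-F1 score = mean = (0.7207 + 0.7717 + 0.7500) / 3 = 0.747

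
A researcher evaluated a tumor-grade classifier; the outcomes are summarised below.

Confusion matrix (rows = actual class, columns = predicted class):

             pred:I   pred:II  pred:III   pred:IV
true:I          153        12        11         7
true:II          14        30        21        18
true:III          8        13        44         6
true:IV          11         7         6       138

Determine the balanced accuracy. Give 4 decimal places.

0.6673

Balanced accuracy = mean of per-class recall.
  I: recall = 153/183 = 0.83607
  II: recall = 30/83 = 0.36145
  III: recall = 44/71 = 0.61972
  IV: recall = 138/162 = 0.85185
Mean = (0.83607 + 0.36145 + 0.61972 + 0.85185) / 4 = 0.6673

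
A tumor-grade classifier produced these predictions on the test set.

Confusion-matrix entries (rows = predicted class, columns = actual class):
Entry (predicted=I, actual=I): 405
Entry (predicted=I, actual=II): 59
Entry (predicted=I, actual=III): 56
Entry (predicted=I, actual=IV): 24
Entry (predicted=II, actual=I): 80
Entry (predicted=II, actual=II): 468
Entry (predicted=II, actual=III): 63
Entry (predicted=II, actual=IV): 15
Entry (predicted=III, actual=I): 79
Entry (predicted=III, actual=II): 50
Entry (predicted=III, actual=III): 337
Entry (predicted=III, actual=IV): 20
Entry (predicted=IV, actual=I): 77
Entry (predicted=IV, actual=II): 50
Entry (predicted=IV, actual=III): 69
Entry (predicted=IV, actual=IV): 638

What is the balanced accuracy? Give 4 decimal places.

Balanced accuracy = mean of per-class recall.
  I: recall = 405/641 = 0.63183
  II: recall = 468/627 = 0.74641
  III: recall = 337/525 = 0.64190
  IV: recall = 638/697 = 0.91535
Mean = (0.63183 + 0.74641 + 0.64190 + 0.91535) / 4 = 0.7339

0.7339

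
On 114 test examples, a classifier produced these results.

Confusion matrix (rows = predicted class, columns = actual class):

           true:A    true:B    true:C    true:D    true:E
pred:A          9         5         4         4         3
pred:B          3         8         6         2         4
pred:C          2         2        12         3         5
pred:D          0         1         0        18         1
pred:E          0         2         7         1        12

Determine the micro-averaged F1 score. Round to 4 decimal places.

Micro-averaging pools counts across classes: ΣTP=59, ΣFP=55, ΣFN=55.
Micro-F1 score = 2·TP/(2·TP+FP+FN) on pooled counts = 0.5175 (equals overall accuracy in single-label multiclass).

0.5175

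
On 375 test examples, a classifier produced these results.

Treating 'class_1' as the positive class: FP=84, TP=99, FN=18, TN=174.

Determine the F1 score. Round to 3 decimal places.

0.660

Precision = TP/(TP+FP) = 99/183 = 0.5410
Recall = TP/(TP+FN) = 99/117 = 0.8462
F1 = 2·TP/(2·TP+FP+FN) = 198/300 = 0.660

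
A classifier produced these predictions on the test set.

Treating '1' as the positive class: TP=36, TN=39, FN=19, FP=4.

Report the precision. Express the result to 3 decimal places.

Precision = TP/(TP+FP) = 36/(36+4) = 36/40 = 0.900

0.900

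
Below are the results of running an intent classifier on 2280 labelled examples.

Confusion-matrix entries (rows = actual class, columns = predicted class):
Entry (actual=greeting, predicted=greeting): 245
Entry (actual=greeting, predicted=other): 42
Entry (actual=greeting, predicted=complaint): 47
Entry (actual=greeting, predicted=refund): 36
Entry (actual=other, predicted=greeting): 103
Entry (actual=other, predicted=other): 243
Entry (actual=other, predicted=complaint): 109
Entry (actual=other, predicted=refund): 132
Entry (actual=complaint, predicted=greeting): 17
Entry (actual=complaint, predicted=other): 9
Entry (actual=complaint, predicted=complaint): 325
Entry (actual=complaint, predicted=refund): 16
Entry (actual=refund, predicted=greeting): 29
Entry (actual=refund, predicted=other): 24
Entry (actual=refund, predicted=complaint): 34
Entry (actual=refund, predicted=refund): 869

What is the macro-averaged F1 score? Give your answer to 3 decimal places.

0.695

Per-class F1 score (2·TP/(2·TP+FP+FN)):
  greeting: TP=245, FP=103+17+29=149, FN=42+47+36=125 → 490/764 = 0.6414
  other: TP=243, FP=42+9+24=75, FN=103+109+132=344 → 486/905 = 0.5370
  complaint: TP=325, FP=47+109+34=190, FN=17+9+16=42 → 650/882 = 0.7370
  refund: TP=869, FP=36+132+16=184, FN=29+24+34=87 → 1738/2009 = 0.8651
Macro-F1 score = mean = (0.6414 + 0.5370 + 0.7370 + 0.8651) / 4 = 0.695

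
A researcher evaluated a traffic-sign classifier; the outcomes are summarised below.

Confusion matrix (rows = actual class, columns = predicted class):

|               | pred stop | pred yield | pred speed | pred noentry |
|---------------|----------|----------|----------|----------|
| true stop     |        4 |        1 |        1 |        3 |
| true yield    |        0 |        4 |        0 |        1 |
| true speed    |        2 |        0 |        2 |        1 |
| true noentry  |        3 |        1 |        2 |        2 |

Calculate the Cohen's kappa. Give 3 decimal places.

0.246

Observed agreement pₒ = trace/N = 12/27 = 0.4444
Expected agreement pₑ = Σ (rowᵢ·colᵢ)/N² = (9·9 + 5·6 + 5·5 + 8·7)/27² = 0.2634
κ = (pₒ − pₑ)/(1 − pₑ) = (0.4444 − 0.2634)/(1 − 0.2634) = 0.246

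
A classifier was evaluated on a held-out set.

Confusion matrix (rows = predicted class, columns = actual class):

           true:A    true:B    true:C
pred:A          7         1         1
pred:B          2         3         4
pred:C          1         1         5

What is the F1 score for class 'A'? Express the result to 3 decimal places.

One-vs-rest for 'A': TP = diagonal; FP = other classes predicted 'A'; FN = 'A' predicted as other.
F1 score = 2·TP/(2·TP+FP+FN).
A: TP=7, FP=1+1=2, FN=2+1=3 → 14/19 = 0.7368

0.737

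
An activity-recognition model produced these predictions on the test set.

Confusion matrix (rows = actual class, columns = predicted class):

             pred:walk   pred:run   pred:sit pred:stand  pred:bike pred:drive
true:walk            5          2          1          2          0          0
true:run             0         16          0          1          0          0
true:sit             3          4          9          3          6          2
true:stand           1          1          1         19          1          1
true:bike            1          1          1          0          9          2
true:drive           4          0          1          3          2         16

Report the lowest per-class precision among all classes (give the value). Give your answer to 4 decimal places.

Per-class precision (TP/(TP+FP)):
  walk: TP=5, FP=0+3+1+1+4=9 → 5/14 = 0.35714
  run: TP=16, FP=2+4+1+1+0=8 → 16/24 = 0.66667
  sit: TP=9, FP=1+0+1+1+1=4 → 9/13 = 0.69231
  stand: TP=19, FP=2+1+3+0+3=9 → 19/28 = 0.67857
  bike: TP=9, FP=0+0+6+1+2=9 → 9/18 = 0.50000
  drive: TP=16, FP=0+0+2+1+2=5 → 16/21 = 0.76190
Lowest is class 'walk' with precision = 0.3571.

0.3571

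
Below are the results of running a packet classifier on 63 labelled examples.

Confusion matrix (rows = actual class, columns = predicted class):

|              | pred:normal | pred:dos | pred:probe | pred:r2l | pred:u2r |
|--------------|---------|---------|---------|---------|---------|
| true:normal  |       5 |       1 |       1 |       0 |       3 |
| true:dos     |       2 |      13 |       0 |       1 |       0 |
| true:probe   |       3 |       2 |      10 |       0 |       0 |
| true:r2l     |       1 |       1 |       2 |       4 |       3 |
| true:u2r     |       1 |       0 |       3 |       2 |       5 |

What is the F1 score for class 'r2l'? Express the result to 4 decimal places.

F1 score = 2·TP/(2·TP+FP+FN).
r2l: TP=4, FP=0+1+0+2=3, FN=1+1+2+3=7 → 8/18 = 0.44444

0.4444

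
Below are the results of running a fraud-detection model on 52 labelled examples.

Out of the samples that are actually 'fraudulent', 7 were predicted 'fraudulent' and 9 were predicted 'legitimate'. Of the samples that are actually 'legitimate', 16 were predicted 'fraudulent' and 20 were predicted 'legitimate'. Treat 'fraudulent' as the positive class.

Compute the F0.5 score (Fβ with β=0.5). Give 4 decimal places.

0.3241

Fβ = (1+β²)·TP / ((1+β²)·TP + β²·FN + FP), with β²=1/4
= 1.25·7 / (1.25·7 + 0.25·9 + 16) = 0.3241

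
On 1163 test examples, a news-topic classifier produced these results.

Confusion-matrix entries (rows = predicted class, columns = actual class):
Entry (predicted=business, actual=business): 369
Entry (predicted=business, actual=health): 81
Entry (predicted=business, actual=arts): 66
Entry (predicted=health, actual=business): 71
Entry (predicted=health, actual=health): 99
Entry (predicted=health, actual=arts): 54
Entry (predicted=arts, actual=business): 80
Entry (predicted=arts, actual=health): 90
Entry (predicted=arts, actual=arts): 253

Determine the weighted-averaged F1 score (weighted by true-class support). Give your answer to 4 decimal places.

0.6154

Per-class F1 score (2·TP/(2·TP+FP+FN)):
  business: TP=369, FP=81+66=147, FN=71+80=151 → 738/1036 = 0.71236
  health: TP=99, FP=71+54=125, FN=81+90=171 → 198/494 = 0.40081
  arts: TP=253, FP=80+90=170, FN=66+54=120 → 506/796 = 0.63568
Weighted-F1 score = Σ (supportᵢ/N)·F1 scoreᵢ with N=1163: (520/1163)·0.71236 + (270/1163)·0.40081 + (373/1163)·0.63568 = 0.6154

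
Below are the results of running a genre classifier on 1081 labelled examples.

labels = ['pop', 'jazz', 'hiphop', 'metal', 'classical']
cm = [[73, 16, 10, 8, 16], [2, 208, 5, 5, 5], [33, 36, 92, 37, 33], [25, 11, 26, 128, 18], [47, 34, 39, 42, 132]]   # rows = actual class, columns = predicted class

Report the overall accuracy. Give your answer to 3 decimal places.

0.586

Accuracy = trace / total = (73+208+92+128+132=633) / 1081 = 633/1081 = 0.586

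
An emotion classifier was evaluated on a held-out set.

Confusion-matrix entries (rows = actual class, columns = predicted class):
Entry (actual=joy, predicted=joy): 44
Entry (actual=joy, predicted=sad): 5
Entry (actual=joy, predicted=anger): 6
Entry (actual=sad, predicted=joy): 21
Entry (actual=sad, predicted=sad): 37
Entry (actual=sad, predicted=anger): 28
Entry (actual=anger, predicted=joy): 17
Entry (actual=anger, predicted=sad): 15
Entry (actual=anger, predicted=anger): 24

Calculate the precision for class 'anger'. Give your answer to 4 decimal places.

0.4138

Treat 'anger' as positive and all other classes as negative.
precision = TP/(TP+FP).
anger: TP=24, FP=6+28=34 → 24/58 = 0.41379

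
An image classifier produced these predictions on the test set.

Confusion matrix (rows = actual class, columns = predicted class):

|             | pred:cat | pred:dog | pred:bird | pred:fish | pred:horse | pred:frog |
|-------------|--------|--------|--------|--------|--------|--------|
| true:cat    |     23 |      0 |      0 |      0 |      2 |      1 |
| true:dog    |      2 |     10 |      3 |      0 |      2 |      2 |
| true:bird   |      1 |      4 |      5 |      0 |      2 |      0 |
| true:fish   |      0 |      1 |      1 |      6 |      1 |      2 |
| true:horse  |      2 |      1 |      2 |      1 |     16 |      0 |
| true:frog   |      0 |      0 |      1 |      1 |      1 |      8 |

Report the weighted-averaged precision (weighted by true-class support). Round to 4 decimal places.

Per-class precision (TP/(TP+FP)):
  cat: TP=23, FP=2+1+0+2+0=5 → 23/28 = 0.82143
  dog: TP=10, FP=0+4+1+1+0=6 → 10/16 = 0.62500
  bird: TP=5, FP=0+3+1+2+1=7 → 5/12 = 0.41667
  fish: TP=6, FP=0+0+0+1+1=2 → 6/8 = 0.75000
  horse: TP=16, FP=2+2+2+1+1=8 → 16/24 = 0.66667
  frog: TP=8, FP=1+2+0+2+0=5 → 8/13 = 0.61538
Weighted-precision = Σ (supportᵢ/N)·precisionᵢ with N=101: (26/101)·0.82143 + (19/101)·0.62500 + (12/101)·0.41667 + (11/101)·0.75000 + (22/101)·0.66667 + (11/101)·0.61538 = 0.6725

0.6725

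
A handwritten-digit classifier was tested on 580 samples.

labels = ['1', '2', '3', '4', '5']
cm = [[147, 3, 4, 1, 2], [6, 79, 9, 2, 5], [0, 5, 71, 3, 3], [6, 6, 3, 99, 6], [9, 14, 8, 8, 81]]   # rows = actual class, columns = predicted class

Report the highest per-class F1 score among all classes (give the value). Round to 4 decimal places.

0.9046

Per-class F1 score (2·TP/(2·TP+FP+FN)):
  1: TP=147, FP=6+0+6+9=21, FN=3+4+1+2=10 → 294/325 = 0.90462
  2: TP=79, FP=3+5+6+14=28, FN=6+9+2+5=22 → 158/208 = 0.75962
  3: TP=71, FP=4+9+3+8=24, FN=0+5+3+3=11 → 142/177 = 0.80226
  4: TP=99, FP=1+2+3+8=14, FN=6+6+3+6=21 → 198/233 = 0.84979
  5: TP=81, FP=2+5+3+6=16, FN=9+14+8+8=39 → 162/217 = 0.74654
Highest is class '1' with F1 score = 0.9046.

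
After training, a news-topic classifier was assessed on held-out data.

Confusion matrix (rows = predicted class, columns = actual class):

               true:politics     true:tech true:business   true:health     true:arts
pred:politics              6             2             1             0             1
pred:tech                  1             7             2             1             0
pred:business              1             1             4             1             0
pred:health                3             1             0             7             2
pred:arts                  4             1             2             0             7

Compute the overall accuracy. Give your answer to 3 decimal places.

0.564

Accuracy = trace / total = (6+7+4+7+7=31) / 55 = 31/55 = 0.564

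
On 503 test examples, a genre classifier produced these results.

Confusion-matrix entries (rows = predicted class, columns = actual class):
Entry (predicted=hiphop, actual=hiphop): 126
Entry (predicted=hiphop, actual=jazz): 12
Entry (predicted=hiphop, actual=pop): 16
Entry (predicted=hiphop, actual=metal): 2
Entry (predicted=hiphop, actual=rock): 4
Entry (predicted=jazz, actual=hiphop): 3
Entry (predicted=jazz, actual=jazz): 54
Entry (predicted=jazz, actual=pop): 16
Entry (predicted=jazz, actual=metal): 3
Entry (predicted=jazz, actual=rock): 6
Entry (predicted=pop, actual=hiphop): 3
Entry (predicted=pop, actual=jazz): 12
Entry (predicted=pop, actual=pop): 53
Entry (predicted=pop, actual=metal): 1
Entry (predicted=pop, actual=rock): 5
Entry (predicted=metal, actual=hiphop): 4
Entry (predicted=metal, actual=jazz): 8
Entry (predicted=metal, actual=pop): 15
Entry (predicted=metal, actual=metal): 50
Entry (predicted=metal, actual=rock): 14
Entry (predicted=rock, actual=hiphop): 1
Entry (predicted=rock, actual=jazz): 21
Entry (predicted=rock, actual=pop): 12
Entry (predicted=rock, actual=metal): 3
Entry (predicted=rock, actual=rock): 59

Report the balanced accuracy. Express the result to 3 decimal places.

Balanced accuracy = mean of per-class recall.
  hiphop: recall = 126/137 = 0.9197
  jazz: recall = 54/107 = 0.5047
  pop: recall = 53/112 = 0.4732
  metal: recall = 50/59 = 0.8475
  rock: recall = 59/88 = 0.6705
Mean = (0.9197 + 0.5047 + 0.4732 + 0.8475 + 0.6705) / 5 = 0.683

0.683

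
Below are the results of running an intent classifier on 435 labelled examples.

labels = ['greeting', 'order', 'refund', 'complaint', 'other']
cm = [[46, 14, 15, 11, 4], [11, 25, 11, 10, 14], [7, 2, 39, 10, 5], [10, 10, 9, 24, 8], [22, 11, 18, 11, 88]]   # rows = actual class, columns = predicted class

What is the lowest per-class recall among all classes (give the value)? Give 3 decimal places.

0.352

Per-class recall (TP/(TP+FN)):
  greeting: TP=46, FN=14+15+11+4=44 → 46/90 = 0.5111
  order: TP=25, FN=11+11+10+14=46 → 25/71 = 0.3521
  refund: TP=39, FN=7+2+10+5=24 → 39/63 = 0.6190
  complaint: TP=24, FN=10+10+9+8=37 → 24/61 = 0.3934
  other: TP=88, FN=22+11+18+11=62 → 88/150 = 0.5867
Lowest is class 'order' with recall = 0.352.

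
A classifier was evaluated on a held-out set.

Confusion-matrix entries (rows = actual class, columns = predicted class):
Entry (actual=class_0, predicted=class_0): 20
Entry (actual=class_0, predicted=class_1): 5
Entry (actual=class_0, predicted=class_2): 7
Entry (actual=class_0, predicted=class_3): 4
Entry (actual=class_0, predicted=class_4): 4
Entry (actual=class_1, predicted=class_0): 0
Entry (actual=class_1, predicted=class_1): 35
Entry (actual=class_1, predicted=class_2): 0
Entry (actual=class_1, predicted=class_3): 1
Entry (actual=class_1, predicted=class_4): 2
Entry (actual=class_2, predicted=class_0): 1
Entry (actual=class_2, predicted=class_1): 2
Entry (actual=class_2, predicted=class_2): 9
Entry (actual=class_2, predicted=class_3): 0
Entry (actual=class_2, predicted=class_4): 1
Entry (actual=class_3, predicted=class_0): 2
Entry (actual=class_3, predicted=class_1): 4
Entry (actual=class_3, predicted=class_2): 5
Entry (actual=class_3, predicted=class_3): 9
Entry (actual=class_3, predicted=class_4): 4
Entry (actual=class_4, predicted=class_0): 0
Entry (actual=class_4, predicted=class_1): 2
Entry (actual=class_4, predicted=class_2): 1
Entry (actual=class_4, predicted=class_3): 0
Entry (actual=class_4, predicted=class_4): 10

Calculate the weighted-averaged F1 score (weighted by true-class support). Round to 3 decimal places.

0.641

Per-class F1 score (2·TP/(2·TP+FP+FN)):
  class_0: TP=20, FP=0+1+2+0=3, FN=5+7+4+4=20 → 40/63 = 0.6349
  class_1: TP=35, FP=5+2+4+2=13, FN=0+0+1+2=3 → 70/86 = 0.8140
  class_2: TP=9, FP=7+0+5+1=13, FN=1+2+0+1=4 → 18/35 = 0.5143
  class_3: TP=9, FP=4+1+0+0=5, FN=2+4+5+4=15 → 18/38 = 0.4737
  class_4: TP=10, FP=4+2+1+4=11, FN=0+2+1+0=3 → 20/34 = 0.5882
Weighted-F1 score = Σ (supportᵢ/N)·F1 scoreᵢ with N=128: (40/128)·0.6349 + (38/128)·0.8140 + (13/128)·0.5143 + (24/128)·0.4737 + (13/128)·0.5882 = 0.641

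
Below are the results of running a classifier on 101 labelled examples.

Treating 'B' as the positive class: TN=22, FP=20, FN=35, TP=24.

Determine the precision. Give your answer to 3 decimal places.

Precision = TP/(TP+FP) = 24/(24+20) = 24/44 = 0.545

0.545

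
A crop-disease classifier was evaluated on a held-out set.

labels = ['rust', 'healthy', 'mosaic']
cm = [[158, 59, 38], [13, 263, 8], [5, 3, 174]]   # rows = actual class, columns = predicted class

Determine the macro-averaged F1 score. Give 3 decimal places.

0.821

Per-class F1 score (2·TP/(2·TP+FP+FN)):
  rust: TP=158, FP=13+5=18, FN=59+38=97 → 316/431 = 0.7332
  healthy: TP=263, FP=59+3=62, FN=13+8=21 → 526/609 = 0.8637
  mosaic: TP=174, FP=38+8=46, FN=5+3=8 → 348/402 = 0.8657
Macro-F1 score = mean = (0.7332 + 0.8637 + 0.8657) / 3 = 0.821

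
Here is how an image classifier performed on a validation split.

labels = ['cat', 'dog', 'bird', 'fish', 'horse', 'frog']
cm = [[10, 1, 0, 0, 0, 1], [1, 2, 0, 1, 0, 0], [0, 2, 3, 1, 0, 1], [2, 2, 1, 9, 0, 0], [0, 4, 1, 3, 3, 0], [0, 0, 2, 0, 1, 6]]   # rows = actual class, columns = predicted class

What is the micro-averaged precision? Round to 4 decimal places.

0.5789

Micro-averaging pools counts across classes: ΣTP=33, ΣFP=24, ΣFN=24.
Micro-precision = TP/(TP+FP) on pooled counts = 0.5789 (equals overall accuracy in single-label multiclass).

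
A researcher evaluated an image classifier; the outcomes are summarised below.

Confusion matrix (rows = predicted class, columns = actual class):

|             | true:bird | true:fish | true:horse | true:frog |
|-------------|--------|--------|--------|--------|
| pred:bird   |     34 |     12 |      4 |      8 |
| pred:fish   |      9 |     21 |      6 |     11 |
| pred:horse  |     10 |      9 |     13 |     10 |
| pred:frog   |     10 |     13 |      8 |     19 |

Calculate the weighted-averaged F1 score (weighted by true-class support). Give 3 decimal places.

Per-class F1 score (2·TP/(2·TP+FP+FN)):
  bird: TP=34, FP=12+4+8=24, FN=9+10+10=29 → 68/121 = 0.5620
  fish: TP=21, FP=9+6+11=26, FN=12+9+13=34 → 42/102 = 0.4118
  horse: TP=13, FP=10+9+10=29, FN=4+6+8=18 → 26/73 = 0.3562
  frog: TP=19, FP=10+13+8=31, FN=8+11+10=29 → 38/98 = 0.3878
Weighted-F1 score = Σ (supportᵢ/N)·F1 scoreᵢ with N=197: (63/197)·0.5620 + (55/197)·0.4118 + (31/197)·0.3562 + (48/197)·0.3878 = 0.445

0.445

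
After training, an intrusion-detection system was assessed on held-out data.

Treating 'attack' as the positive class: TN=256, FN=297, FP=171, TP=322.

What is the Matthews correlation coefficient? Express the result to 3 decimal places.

0.118

MCC = (TP·TN − FP·FN) / √((TP+FP)(TP+FN)(TN+FP)(TN+FN))
Numerator = 322·256 − 171·297 = 31645
Denominator = √(493·619·427·553) = √72059388877 = 268438.7991
MCC = 31645 / 268438.7991 = 0.118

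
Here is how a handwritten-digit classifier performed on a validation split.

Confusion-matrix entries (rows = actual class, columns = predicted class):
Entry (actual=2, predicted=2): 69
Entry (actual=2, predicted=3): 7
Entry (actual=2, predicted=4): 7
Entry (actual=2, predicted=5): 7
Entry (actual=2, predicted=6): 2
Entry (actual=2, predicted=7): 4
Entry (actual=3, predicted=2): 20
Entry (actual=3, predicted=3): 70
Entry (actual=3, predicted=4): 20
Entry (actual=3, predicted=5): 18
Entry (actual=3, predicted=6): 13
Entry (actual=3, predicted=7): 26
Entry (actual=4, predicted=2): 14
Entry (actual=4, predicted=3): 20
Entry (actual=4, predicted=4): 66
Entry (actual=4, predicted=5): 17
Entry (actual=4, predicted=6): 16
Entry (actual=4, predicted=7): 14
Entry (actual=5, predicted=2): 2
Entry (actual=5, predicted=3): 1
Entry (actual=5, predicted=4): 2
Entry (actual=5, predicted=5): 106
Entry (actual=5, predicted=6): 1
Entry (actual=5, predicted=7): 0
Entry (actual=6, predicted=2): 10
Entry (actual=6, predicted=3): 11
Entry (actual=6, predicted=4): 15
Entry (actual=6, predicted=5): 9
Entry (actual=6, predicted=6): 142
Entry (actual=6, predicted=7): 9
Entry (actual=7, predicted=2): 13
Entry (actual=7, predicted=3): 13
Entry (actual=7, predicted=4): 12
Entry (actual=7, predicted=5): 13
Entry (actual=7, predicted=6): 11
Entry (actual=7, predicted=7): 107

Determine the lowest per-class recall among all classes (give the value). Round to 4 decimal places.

0.4192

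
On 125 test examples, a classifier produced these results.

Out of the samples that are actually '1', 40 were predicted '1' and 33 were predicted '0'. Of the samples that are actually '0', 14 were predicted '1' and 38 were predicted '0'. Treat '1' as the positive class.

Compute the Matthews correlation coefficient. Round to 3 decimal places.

0.277

MCC = (TP·TN − FP·FN) / √((TP+FP)(TP+FN)(TN+FP)(TN+FN))
Numerator = 40·38 − 14·33 = 1058
Denominator = √(54·73·52·71) = √14553864 = 3814.9527
MCC = 1058 / 3814.9527 = 0.277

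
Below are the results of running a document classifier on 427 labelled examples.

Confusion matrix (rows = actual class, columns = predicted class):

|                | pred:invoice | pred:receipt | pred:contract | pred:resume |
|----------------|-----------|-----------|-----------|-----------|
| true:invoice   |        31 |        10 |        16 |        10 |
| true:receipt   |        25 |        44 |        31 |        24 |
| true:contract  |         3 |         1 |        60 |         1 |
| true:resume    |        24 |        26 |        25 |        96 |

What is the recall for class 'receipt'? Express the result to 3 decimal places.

0.355

Take TP from the diagonal, FP from the rest of the 'receipt' prediction marginal, FN from the rest of the 'receipt' actual marginal.
recall = TP/(TP+FN).
receipt: TP=44, FN=25+31+24=80 → 44/124 = 0.3548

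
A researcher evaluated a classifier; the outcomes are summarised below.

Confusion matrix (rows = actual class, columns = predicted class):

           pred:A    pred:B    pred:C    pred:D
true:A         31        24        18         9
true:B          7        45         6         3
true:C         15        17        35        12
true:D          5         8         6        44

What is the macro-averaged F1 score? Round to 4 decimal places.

Per-class F1 score (2·TP/(2·TP+FP+FN)):
  A: TP=31, FP=7+15+5=27, FN=24+18+9=51 → 62/140 = 0.44286
  B: TP=45, FP=24+17+8=49, FN=7+6+3=16 → 90/155 = 0.58065
  C: TP=35, FP=18+6+6=30, FN=15+17+12=44 → 70/144 = 0.48611
  D: TP=44, FP=9+3+12=24, FN=5+8+6=19 → 88/131 = 0.67176
Macro-F1 score = mean = (0.44286 + 0.58065 + 0.48611 + 0.67176) / 4 = 0.5453

0.5453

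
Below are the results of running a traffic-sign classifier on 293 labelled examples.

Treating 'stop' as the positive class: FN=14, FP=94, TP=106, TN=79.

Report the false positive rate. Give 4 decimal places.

0.5434

FPR = FP/(FP+TN) = 94/(94+79) = 0.5434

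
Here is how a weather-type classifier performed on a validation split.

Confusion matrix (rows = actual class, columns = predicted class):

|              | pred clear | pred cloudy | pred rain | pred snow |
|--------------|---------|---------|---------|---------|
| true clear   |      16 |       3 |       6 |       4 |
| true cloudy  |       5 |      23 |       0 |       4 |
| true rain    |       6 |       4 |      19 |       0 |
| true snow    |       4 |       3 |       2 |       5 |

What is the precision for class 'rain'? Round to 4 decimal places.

One-vs-rest for 'rain': TP = diagonal; FP = other classes predicted 'rain'; FN = 'rain' predicted as other.
precision = TP/(TP+FP).
rain: TP=19, FP=6+0+2=8 → 19/27 = 0.70370

0.7037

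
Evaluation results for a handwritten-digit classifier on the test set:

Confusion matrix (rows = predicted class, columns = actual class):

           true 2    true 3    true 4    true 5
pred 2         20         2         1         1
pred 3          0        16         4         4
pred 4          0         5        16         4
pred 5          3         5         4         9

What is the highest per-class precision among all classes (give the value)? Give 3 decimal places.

Per-class precision (TP/(TP+FP)):
  2: TP=20, FP=2+1+1=4 → 20/24 = 0.8333
  3: TP=16, FP=0+4+4=8 → 16/24 = 0.6667
  4: TP=16, FP=0+5+4=9 → 16/25 = 0.6400
  5: TP=9, FP=3+5+4=12 → 9/21 = 0.4286
Highest is class '2' with precision = 0.833.

0.833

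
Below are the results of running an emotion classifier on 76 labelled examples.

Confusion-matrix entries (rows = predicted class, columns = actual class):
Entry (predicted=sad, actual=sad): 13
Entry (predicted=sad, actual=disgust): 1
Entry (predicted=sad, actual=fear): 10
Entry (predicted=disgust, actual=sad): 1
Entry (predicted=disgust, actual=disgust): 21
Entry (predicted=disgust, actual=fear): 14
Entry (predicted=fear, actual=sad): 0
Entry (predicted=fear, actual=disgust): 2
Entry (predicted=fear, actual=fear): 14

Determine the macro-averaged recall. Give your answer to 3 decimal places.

0.724

Per-class recall (TP/(TP+FN)):
  sad: TP=13, FN=1+0=1 → 13/14 = 0.9286
  disgust: TP=21, FN=1+2=3 → 21/24 = 0.8750
  fear: TP=14, FN=10+14=24 → 14/38 = 0.3684
Macro-recall = mean = (0.9286 + 0.8750 + 0.3684) / 3 = 0.724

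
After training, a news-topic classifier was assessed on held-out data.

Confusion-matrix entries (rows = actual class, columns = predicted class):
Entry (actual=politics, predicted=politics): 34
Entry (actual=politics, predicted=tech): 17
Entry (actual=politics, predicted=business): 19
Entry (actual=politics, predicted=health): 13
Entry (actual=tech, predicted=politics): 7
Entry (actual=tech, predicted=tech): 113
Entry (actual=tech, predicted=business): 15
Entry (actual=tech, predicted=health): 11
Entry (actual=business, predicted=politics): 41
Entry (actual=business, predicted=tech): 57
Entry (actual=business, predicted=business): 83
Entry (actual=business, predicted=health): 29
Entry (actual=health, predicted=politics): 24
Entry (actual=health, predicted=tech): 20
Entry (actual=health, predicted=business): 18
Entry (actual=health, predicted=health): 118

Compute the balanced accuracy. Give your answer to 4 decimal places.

0.5586

Balanced accuracy = mean of per-class recall.
  politics: recall = 34/83 = 0.40964
  tech: recall = 113/146 = 0.77397
  business: recall = 83/210 = 0.39524
  health: recall = 118/180 = 0.65556
Mean = (0.40964 + 0.77397 + 0.39524 + 0.65556) / 4 = 0.5586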